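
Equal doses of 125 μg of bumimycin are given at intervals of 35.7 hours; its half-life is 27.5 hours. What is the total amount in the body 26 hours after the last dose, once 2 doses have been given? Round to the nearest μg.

91 μg

The 2 doses were given 61.7, 26 hours ago.
Total = 125·(1/2)^(61.7/27.5) + 125·(1/2)^(26/27.5)
      = 26.394 + 64.908 ≈ 91.302 μg.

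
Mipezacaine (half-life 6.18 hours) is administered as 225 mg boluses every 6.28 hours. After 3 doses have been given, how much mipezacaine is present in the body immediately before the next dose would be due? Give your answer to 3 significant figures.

193 mg

The 3 doses were given 18.84, 12.56, 6.28 hours ago.
Total = 225·(1/2)^(18.84/6.18) + 225·(1/2)^(12.56/6.18) + 225·(1/2)^(6.28/6.18)
      = 27.194 + 55.002 + 111.25 ≈ 193.44 mg.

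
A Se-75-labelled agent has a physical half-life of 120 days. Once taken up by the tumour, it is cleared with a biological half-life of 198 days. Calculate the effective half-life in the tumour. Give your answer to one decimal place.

74.7 days

1/t_eff = 1/t_phys + 1/t_biol = 1/120 + 1/198 = 0.013384 per day.
t_eff = 120 × 198 / (120 + 198) ≈ 74.717 days.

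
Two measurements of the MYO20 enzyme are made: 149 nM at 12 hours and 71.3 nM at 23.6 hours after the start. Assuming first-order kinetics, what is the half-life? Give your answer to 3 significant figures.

Over Δt = 23.6 − 12 = 11.6 hours, the level fell by a factor of 149/71.3 ≈ 2.0898.
n = log₂(2.0898) ≈ 1.0633 half-lives, so t½ = 11.6/1.0633 ≈ 10.909 hours.

10.9 hours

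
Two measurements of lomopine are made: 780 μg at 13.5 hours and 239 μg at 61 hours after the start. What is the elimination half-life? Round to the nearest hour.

Over Δt = 61 − 13.5 = 47.5 hours, the level fell by a factor of 780/239 ≈ 3.2636.
n = log₂(3.2636) ≈ 1.7065 half-lives, so t½ = 47.5/1.7065 ≈ 27.835 hours.

28 hours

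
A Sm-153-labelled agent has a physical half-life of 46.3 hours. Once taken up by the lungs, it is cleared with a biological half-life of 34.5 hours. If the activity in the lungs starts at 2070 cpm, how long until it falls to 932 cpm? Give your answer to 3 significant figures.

22.8 hours

1/t_eff = 1/t_phys + 1/t_biol = 1/46.3 + 1/34.5 = 0.050584 per hour.
t_eff = 46.3 × 34.5 / (46.3 + 34.5) ≈ 19.769 hours.
n = log₂(2070/932) ≈ 1.1512; t = 1.1512 × 19.769 ≈ 22.759 hours.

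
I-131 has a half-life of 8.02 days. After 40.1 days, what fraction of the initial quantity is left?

0.03125

n = 40.1/8.02 ≈ 5 half-lives.
Fraction remaining = (1/2)^5 ≈ 0.03125.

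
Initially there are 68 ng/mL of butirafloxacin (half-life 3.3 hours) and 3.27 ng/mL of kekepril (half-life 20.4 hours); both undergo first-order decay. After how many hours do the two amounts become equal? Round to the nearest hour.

Set 68·(1/2)^(t/3.3) = 3.27·(1/2)^(t/20.4).
Taking log₂: log₂(68/3.27) = t·(1/3.3 − 1/20.4).
log₂(20.795) = 4.3782; 1/3.3 − 1/20.4 = 0.25401.
t = 4.3782 / 0.25401 ≈ 17.236 hours.

17 hours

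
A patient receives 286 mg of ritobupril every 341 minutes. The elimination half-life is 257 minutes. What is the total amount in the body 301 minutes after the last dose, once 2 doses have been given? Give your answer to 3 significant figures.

178 mg

The 2 doses were given 642, 301 minutes ago.
Total = 286·(1/2)^(642/257) + 286·(1/2)^(301/257)
      = 50.626 + 127 ≈ 177.62 mg.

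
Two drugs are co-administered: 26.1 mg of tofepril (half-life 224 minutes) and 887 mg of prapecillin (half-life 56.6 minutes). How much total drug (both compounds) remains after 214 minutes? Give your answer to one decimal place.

78.0 mg

tofepril: 26.1 × (1/2)^(214/224) = 26.1 × (1/2)^0.95536 ≈ 13.46 mg.
prapecillin: 887 × (1/2)^(214/56.6) = 887 × (1/2)^3.7809 ≈ 64.529 mg.
Total = 13.46 + 64.529 ≈ 77.989 mg.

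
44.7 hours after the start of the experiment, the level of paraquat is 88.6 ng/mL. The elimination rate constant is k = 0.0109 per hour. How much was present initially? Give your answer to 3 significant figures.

144 ng/mL

t½ = ln 2 / k = 0.69315 / 0.0109 ≈ 63.591 hours.
Number of half-lives elapsed: n = 44.7/63.591 ≈ 0.70292.
A₀ = A × 2^n = 88.6 × 2^0.70292 = 88.6 × 1.6278 ≈ 144.22 ng/mL.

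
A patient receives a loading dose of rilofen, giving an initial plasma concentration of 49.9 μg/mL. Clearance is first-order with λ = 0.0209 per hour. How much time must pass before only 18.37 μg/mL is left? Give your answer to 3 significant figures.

t½ = ln 2 / λ = 0.69315 / 0.0209 ≈ 33.165 hours.
Fraction remaining = 18.37/49.9 ≈ 0.36814.
n = log₂(49.9/18.37) = ln(2.7164)/ln 2 ≈ 1.4417 half-lives.
t = n × t½ = 1.4417 × 33.165 ≈ 47.813 hours.

47.8 hours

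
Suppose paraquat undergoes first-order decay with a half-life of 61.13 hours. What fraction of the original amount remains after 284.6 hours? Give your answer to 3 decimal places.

0.040

n = 284.6/61.13 ≈ 4.6557 half-lives.
Fraction remaining = (1/2)^4.6557 ≈ 0.039674.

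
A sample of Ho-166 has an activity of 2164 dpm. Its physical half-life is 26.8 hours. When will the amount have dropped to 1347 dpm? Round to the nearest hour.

18 hours

Fraction remaining = 1347/2164 ≈ 0.62246.
n = log₂(2164/1347) = ln(1.6065)/ln 2 ≈ 0.68395 half-lives.
t = n × t½ = 0.68395 × 26.8 ≈ 18.33 hours.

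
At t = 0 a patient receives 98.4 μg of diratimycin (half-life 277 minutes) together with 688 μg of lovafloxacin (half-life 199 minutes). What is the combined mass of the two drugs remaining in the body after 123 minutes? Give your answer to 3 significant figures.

diratimycin: 98.4 × (1/2)^(123/277) = 98.4 × (1/2)^0.44404 ≈ 72.331 μg.
lovafloxacin: 688 × (1/2)^(123/199) = 688 × (1/2)^0.61809 ≈ 448.25 μg.
Total = 72.331 + 448.25 ≈ 520.59 μg.

521 μg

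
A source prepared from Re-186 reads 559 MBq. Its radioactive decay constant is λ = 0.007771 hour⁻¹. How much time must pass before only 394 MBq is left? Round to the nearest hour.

t½ = ln 2 / λ = 0.69315 / 0.007771 ≈ 89.197 hours.
Fraction remaining = 394/559 ≈ 0.70483.
n = log₂(559/394) = ln(1.4188)/ln 2 ≈ 0.50465 half-lives.
t = n × t½ = 0.50465 × 89.197 ≈ 45.013 hours.

45 hours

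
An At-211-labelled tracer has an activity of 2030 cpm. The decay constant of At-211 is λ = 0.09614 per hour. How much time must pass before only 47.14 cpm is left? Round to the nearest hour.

39 hours

t½ = ln 2 / λ = 0.69315 / 0.09614 ≈ 7.2098 hours.
Fraction remaining = 47.14/2030 ≈ 0.023222.
n = log₂(2030/47.14) = ln(43.063)/ln 2 ≈ 5.4284 half-lives.
t = n × t½ = 5.4284 × 7.2098 ≈ 39.137 hours.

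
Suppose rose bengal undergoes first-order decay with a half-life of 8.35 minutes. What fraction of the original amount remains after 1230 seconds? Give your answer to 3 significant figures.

0.182

1230 seconds = 20.5 minutes.
n = 20.5/8.35 ≈ 2.4551 half-lives.
Fraction remaining = (1/2)^2.4551 ≈ 0.18237.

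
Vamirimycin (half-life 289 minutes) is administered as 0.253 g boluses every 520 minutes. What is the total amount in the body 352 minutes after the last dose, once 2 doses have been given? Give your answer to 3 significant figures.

The 2 doses were given 872, 352 minutes ago.
Total = 0.253·(1/2)^(872/289) + 0.253·(1/2)^(352/289)
      = 0.031248 + 0.10876 ≈ 0.14001 g.

0.140 g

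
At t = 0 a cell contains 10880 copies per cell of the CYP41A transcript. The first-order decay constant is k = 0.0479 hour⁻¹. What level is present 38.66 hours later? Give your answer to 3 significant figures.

t½ = ln 2 / k = 0.69315 / 0.0479 ≈ 14.471 hours.
Number of half-lives: n = 38.66/14.471 ≈ 2.6716.
Remaining = 10880 × (1/2)^2.6716 = 10880 × 0.15695 ≈ 1707.6 copies per cell.

1710 copies per cell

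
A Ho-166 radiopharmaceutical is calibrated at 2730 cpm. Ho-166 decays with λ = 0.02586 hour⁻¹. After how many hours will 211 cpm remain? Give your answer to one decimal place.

t½ = ln 2 / λ = 0.69315 / 0.02586 ≈ 26.804 hours.
Fraction remaining = 211/2730 ≈ 0.077289.
n = log₂(2730/211) = ln(12.938)/ln 2 ≈ 3.6936 half-lives.
t = n × t½ = 3.6936 × 26.804 ≈ 99.002 hours.

99.0 hours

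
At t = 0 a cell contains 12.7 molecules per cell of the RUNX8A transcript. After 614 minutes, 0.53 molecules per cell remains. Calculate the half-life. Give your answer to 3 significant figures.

A/A₀ = 0.53/12.7 ≈ 0.041732.
n = log₂(23.962) ≈ 4.5827 half-lives elapsed in 614 minutes.
t½ = 614/4.5827 ≈ 133.98 minutes.

134 minutes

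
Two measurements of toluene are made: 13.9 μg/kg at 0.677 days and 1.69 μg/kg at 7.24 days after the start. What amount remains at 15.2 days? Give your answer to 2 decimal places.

0.13 μg/kg

Over Δt = 7.24 − 0.677 = 6.563 days, the level fell by a factor of 13.9/1.69 ≈ 8.2249.
n = log₂(8.2249) ≈ 3.04 half-lives, so t½ = 6.563/3.04 ≈ 2.1589 days.
From t = 7.24 to t = 15.2: 1.69 × (1/2)^((15.2−7.24)/2.1589) ≈ 0.13121 μg/kg.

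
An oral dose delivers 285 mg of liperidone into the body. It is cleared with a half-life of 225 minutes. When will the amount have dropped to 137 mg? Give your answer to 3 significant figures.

238 minutes

Fraction remaining = 137/285 ≈ 0.4807.
n = log₂(285/137) = ln(2.0803)/ln 2 ≈ 1.0568 half-lives.
t = n × t½ = 1.0568 × 225 ≈ 237.78 minutes.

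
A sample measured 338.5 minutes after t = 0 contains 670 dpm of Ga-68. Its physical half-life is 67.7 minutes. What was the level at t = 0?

Number of half-lives elapsed: n = 338.5/67.7 ≈ 5.
A₀ = A × 2^n = 670 × 2^5 = 670 × 32 ≈ 21440 dpm.

21440 dpm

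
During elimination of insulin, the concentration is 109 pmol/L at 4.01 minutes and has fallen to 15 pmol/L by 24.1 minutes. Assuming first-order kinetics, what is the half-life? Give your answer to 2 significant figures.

Over Δt = 24.1 − 4.01 = 20.09 minutes, the level fell by a factor of 109/15 ≈ 7.2667.
n = log₂(7.2667) ≈ 2.8613 half-lives, so t½ = 20.09/2.8613 ≈ 7.0213 minutes.

7.0 minutes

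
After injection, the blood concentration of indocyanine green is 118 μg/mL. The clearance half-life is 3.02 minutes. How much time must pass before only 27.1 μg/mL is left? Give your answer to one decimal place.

6.4 minutes

Fraction remaining = 27.1/118 ≈ 0.22966.
n = log₂(118/27.1) = ln(4.3542)/ln 2 ≈ 2.1224 half-lives.
t = n × t½ = 2.1224 × 3.02 ≈ 6.4097 minutes.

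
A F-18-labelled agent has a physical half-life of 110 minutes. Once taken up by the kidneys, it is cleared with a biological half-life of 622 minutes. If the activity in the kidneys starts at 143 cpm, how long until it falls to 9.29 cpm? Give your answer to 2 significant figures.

1/t_eff = 1/t_phys + 1/t_biol = 1/110 + 1/622 = 0.010699 per minute.
t_eff = 110 × 622 / (110 + 622) ≈ 93.47 minutes.
n = log₂(143/9.29) ≈ 3.9442; t = 3.9442 × 93.47 ≈ 368.66 minutes.

370 minutes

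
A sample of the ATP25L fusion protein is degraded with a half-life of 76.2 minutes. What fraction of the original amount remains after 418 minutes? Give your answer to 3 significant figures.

0.0223

n = 418/76.2 ≈ 5.4856 half-lives.
Fraction remaining = (1/2)^5.4856 ≈ 0.022319.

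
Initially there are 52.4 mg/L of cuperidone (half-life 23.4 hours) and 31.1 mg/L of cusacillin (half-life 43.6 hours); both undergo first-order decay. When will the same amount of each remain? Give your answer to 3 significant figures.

Set 52.4·(1/2)^(t/23.4) = 31.1·(1/2)^(t/43.6).
Taking log₂: log₂(52.4/31.1) = t·(1/23.4 − 1/43.6).
log₂(1.6849) = 0.75265; 1/23.4 − 1/43.6 = 0.019799.
t = 0.75265 / 0.019799 ≈ 38.014 hours.

38.0 hours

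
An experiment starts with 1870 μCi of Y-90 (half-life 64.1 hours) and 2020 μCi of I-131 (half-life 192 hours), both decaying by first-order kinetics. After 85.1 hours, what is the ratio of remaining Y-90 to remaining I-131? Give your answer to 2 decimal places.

0.50

Y-90: 1870 × (1/2)^(85.1/64.1) = 1870 × (1/2)^1.3276 ≈ 745.06 μCi.
I-131: 2020 × (1/2)^(85.1/192) = 2020 × (1/2)^0.44323 ≈ 1485.7 μCi.
Ratio ≈ 745.06 / 1485.7 ≈ 0.50149.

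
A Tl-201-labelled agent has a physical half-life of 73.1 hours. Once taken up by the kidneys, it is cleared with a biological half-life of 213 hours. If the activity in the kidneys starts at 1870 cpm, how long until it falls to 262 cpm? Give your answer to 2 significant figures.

1/t_eff = 1/t_phys + 1/t_biol = 1/73.1 + 1/213 = 0.018375 per hour.
t_eff = 73.1 × 213 / (73.1 + 213) ≈ 54.423 hours.
n = log₂(1870/262) ≈ 2.8354; t = 2.8354 × 54.423 ≈ 154.31 hours.

150 hours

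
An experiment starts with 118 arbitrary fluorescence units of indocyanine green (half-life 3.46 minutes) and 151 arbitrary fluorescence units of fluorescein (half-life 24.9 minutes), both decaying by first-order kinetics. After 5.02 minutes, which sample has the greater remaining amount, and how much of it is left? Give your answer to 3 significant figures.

fluorescein, 131 arbitrary fluorescence units

indocyanine green: 118 × (1/2)^1.4509 ≈ 43.165 arbitrary fluorescence units.
fluorescein: 151 × (1/2)^0.20161 ≈ 131.31 arbitrary fluorescence units.
Fluorescein has more remaining, at ≈ 131.31 arbitrary fluorescence units.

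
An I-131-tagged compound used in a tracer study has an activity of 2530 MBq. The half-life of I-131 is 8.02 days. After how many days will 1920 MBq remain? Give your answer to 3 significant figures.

3.19 days

Fraction remaining = 1920/2530 ≈ 0.75889.
n = log₂(2530/1920) = ln(1.3177)/ln 2 ≈ 0.39803 half-lives.
t = n × t½ = 0.39803 × 8.02 ≈ 3.1922 days.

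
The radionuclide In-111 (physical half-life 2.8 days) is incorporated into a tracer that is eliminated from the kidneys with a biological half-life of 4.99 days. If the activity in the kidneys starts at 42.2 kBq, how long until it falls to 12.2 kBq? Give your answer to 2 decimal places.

3.21 days

1/t_eff = 1/t_phys + 1/t_biol = 1/2.8 + 1/4.99 = 0.55754 per day.
t_eff = 2.8 × 4.99 / (2.8 + 4.99) ≈ 1.7936 days.
n = log₂(42.2/12.2) ≈ 1.7904; t = 1.7904 × 1.7936 ≈ 3.2112 days.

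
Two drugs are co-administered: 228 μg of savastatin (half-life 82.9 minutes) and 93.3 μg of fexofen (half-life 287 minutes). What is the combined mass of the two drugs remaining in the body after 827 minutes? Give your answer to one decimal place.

savastatin: 228 × (1/2)^(827/82.9) = 228 × (1/2)^9.9759 ≈ 0.22641 μg.
fexofen: 93.3 × (1/2)^(827/287) = 93.3 × (1/2)^2.8815 ≈ 12.661 μg.
Total = 0.22641 + 12.661 ≈ 12.887 μg.

12.9 μg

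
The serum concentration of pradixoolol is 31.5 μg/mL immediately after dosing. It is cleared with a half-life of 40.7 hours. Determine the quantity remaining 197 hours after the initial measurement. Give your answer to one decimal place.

Number of half-lives: n = 197/40.7 ≈ 4.8403.
Remaining = 31.5 × (1/2)^4.8403 = 31.5 × 0.034908 ≈ 1.0996 μg/mL.

1.1 μg/mL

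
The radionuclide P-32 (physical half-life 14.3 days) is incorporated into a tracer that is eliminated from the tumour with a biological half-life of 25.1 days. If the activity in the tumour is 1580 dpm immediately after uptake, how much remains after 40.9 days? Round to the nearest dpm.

70 dpm

1/t_eff = 1/t_phys + 1/t_biol = 1/14.3 + 1/25.1 = 0.10977 per day.
t_eff = 14.3 × 25.1 / (14.3 + 25.1) ≈ 9.1099 days.
Remaining = 1580 × (1/2)^(40.9/9.1099) = 1580 × (1/2)^4.4896 ≈ 70.331 dpm.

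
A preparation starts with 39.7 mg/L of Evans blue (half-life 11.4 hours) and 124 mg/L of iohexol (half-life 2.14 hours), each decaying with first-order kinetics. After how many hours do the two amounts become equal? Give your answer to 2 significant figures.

4.3 hours

Set 39.7·(1/2)^(t/11.4) = 124·(1/2)^(t/2.14).
Taking log₂: log₂(39.7/124) = t·(1/11.4 − 1/2.14).
log₂(0.32016) = -1.6431; 1/11.4 − 1/2.14 = -0.37957.
t = -1.6431 / -0.37957 ≈ 4.3289 hours.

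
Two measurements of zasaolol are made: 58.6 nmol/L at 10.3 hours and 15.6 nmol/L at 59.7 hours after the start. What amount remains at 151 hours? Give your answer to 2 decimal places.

1.35 nmol/L

Over Δt = 59.7 − 10.3 = 49.4 hours, the level fell by a factor of 58.6/15.6 ≈ 3.7564.
n = log₂(3.7564) ≈ 1.9094 half-lives, so t½ = 49.4/1.9094 ≈ 25.873 hours.
From t = 59.7 to t = 151: 15.6 × (1/2)^((151−59.7)/25.873) ≈ 1.3516 nmol/L.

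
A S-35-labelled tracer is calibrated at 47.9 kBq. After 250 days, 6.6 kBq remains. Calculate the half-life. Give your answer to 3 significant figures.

87.4 days

A/A₀ = 6.6/47.9 ≈ 0.13779.
n = log₂(7.2576) ≈ 2.8595 half-lives elapsed in 250 days.
t½ = 250/2.8595 ≈ 87.428 days.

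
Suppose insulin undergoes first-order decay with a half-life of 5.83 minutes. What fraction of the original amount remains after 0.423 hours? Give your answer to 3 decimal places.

0.049

0.423 hours = 25.38 minutes.
n = 25.38/5.83 ≈ 4.3533 half-lives.
Fraction remaining = (1/2)^4.3533 ≈ 0.048923.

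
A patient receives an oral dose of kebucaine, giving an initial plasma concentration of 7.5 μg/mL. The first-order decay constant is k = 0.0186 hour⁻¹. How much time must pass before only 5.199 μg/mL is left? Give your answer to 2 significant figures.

t½ = ln 2 / k = 0.69315 / 0.0186 ≈ 37.266 hours.
Fraction remaining = 5.199/7.5 ≈ 0.6932.
n = log₂(7.5/5.199) = ln(1.4426)/ln 2 ≈ 0.52866 half-lives.
t = n × t½ = 0.52866 × 37.266 ≈ 19.701 hours.

20 hours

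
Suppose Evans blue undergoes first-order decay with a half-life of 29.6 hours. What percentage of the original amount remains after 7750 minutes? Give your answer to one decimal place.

4.9%

7750 minutes = 129.167 hours.
n = 129.167/29.6 ≈ 4.3637 half-lives.
Fraction remaining = (1/2)^4.3637 ≈ 0.048572, i.e. 4.8572%.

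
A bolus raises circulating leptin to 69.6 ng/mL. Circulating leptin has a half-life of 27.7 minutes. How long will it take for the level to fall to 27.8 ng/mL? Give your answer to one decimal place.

Fraction remaining = 27.8/69.6 ≈ 0.39943.
n = log₂(69.6/27.8) = ln(2.5036)/ln 2 ≈ 1.324 half-lives.
t = n × t½ = 1.324 × 27.7 ≈ 36.675 minutes.

36.7 minutes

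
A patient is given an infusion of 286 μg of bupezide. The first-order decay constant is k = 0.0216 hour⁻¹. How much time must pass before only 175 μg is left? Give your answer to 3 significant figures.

22.7 hours

t½ = ln 2 / k = 0.69315 / 0.0216 ≈ 32.09 hours.
Fraction remaining = 175/286 ≈ 0.61189.
n = log₂(286/175) = ln(1.6343)/ln 2 ≈ 0.70866 half-lives.
t = n × t½ = 0.70866 × 32.09 ≈ 22.741 hours.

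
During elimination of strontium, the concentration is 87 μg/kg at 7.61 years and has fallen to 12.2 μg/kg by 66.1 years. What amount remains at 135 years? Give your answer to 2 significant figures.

1.2 μg/kg

Over Δt = 66.1 − 7.61 = 58.49 years, the level fell by a factor of 87/12.2 ≈ 7.1311.
n = log₂(7.1311) ≈ 2.8341 half-lives, so t½ = 58.49/2.8341 ≈ 20.638 years.
From t = 66.1 to t = 135: 12.2 × (1/2)^((135−66.1)/20.638) ≈ 1.206 μg/kg.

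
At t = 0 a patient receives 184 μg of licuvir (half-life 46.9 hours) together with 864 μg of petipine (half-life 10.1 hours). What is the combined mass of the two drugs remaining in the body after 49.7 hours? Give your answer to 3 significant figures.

117 μg

licuvir: 184 × (1/2)^(49.7/46.9) = 184 × (1/2)^1.0597 ≈ 88.271 μg.
petipine: 864 × (1/2)^(49.7/10.1) = 864 × (1/2)^4.9208 ≈ 28.524 μg.
Total = 88.271 + 28.524 ≈ 116.79 μg.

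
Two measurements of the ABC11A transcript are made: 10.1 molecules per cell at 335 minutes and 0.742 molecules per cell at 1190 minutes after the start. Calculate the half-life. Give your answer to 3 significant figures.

227 minutes

Over Δt = 1190 − 335 = 855 minutes, the level fell by a factor of 10.1/0.742 ≈ 13.612.
n = log₂(13.612) ≈ 3.7668 half-lives, so t½ = 855/3.7668 ≈ 226.98 minutes.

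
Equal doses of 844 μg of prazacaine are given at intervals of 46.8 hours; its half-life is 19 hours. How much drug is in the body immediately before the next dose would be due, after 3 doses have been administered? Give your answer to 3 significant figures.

The 3 doses were given 140.4, 93.6, 46.8 hours ago.
Total = 844·(1/2)^(140.4/19) + 844·(1/2)^(93.6/19) + 844·(1/2)^(46.8/19)
      = 5.0337 + 27.757 + 153.06 ≈ 185.85 μg.

186 μg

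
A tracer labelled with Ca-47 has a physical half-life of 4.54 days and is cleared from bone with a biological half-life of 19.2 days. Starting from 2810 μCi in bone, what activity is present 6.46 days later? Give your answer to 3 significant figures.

1/t_eff = 1/t_phys + 1/t_biol = 1/4.54 + 1/19.2 = 0.27235 per day.
t_eff = 4.54 × 19.2 / (4.54 + 19.2) ≈ 3.6718 days.
Remaining = 2810 × (1/2)^(6.46/3.6718) = 2810 × (1/2)^1.7594 ≈ 830.01 μCi.

830 μCi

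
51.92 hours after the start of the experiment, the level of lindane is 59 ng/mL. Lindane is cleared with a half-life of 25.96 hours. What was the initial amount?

236 ng/mL

Number of half-lives elapsed: n = 51.92/25.96 ≈ 2.
A₀ = A × 2^n = 59 × 2^2 = 59 × 4 ≈ 236 ng/mL.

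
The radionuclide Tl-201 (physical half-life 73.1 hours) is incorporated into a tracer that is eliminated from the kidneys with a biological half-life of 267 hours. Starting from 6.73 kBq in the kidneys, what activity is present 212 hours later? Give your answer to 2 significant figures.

0.52 kBq

1/t_eff = 1/t_phys + 1/t_biol = 1/73.1 + 1/267 = 0.017425 per hour.
t_eff = 73.1 × 267 / (73.1 + 267) ≈ 57.388 hours.
Remaining = 6.73 × (1/2)^(212/57.388) = 6.73 × (1/2)^3.6941 ≈ 0.51996 kBq.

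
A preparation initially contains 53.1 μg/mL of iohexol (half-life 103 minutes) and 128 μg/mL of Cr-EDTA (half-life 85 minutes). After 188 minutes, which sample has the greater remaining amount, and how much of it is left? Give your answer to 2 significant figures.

iohexol: 53.1 × (1/2)^1.8252 ≈ 14.984 μg/mL.
Cr-EDTA: 128 × (1/2)^2.2118 ≈ 27.631 μg/mL.
Cr-EDTA has more remaining, at ≈ 27.631 μg/mL.

Cr-EDTA, 28 μg/mL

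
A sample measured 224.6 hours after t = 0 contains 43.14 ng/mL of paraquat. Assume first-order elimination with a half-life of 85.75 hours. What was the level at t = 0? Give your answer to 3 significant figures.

265 ng/mL

Number of half-lives elapsed: n = 224.6/85.75 ≈ 2.6192.
A₀ = A × 2^n = 43.14 × 2^2.6192 = 43.14 × 6.1443 ≈ 265.06 ng/mL.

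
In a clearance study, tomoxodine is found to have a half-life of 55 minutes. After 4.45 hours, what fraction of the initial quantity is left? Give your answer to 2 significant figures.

0.035

4.45 hours = 267 minutes.
n = 267/55 ≈ 4.8545 half-lives.
Fraction remaining = (1/2)^4.8545 ≈ 0.034565.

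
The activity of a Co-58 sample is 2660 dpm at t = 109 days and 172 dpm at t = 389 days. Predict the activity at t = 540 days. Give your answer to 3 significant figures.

39.3 dpm

Over Δt = 389 − 109 = 280 days, the level fell by a factor of 2660/172 ≈ 15.465.
n = log₂(15.465) ≈ 3.9509 half-lives, so t½ = 280/3.9509 ≈ 70.869 days.
From t = 389 to t = 540: 172 × (1/2)^((540−389)/70.869) ≈ 39.276 dpm.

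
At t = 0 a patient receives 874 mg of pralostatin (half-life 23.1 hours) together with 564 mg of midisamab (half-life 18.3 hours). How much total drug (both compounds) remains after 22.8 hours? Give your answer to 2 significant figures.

680 mg

pralostatin: 874 × (1/2)^(22.8/23.1) = 874 × (1/2)^0.98701 ≈ 440.95 mg.
midisamab: 564 × (1/2)^(22.8/18.3) = 564 × (1/2)^1.2459 ≈ 237.81 mg.
Total = 440.95 + 237.81 ≈ 678.76 mg.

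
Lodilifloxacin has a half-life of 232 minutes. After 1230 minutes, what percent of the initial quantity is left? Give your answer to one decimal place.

n = 1230/232 ≈ 5.3017 half-lives.
Fraction remaining = (1/2)^5.3017 ≈ 0.025353, i.e. 2.5353%.

2.5%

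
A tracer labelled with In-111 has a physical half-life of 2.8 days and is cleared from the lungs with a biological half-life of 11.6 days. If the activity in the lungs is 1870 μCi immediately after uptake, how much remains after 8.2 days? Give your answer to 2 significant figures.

150 μCi

1/t_eff = 1/t_phys + 1/t_biol = 1/2.8 + 1/11.6 = 0.44335 per day.
t_eff = 2.8 × 11.6 / (2.8 + 11.6) ≈ 2.2556 days.
Remaining = 1870 × (1/2)^(8.2/2.2556) = 1870 × (1/2)^3.6355 ≈ 150.47 μCi.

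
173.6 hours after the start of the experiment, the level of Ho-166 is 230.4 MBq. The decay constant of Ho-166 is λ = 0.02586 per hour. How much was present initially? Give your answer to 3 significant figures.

20500 MBq

t½ = ln 2 / λ = 0.69315 / 0.02586 ≈ 26.804 hours.
Number of half-lives elapsed: n = 173.6/26.804 ≈ 6.4767.
A₀ = A × 2^n = 230.4 × 2^6.4767 = 230.4 × 89.059 ≈ 20519 MBq.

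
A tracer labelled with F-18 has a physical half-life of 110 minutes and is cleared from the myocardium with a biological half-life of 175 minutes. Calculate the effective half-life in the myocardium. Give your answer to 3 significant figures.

1/t_eff = 1/t_phys + 1/t_biol = 1/110 + 1/175 = 0.014805 per minute.
t_eff = 110 × 175 / (110 + 175) ≈ 67.544 minutes.

67.5 minutes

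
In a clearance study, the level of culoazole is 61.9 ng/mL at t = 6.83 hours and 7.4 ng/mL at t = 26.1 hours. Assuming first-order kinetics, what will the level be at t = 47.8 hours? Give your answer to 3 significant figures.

Over Δt = 26.1 − 6.83 = 19.27 hours, the level fell by a factor of 61.9/7.4 ≈ 8.3649.
n = log₂(8.3649) ≈ 3.0643 half-lives, so t½ = 19.27/3.0643 ≈ 6.2885 hours.
From t = 26.1 to t = 47.8: 7.4 × (1/2)^((47.8−26.1)/6.2885) ≈ 0.67678 ng/mL.

0.677 ng/mL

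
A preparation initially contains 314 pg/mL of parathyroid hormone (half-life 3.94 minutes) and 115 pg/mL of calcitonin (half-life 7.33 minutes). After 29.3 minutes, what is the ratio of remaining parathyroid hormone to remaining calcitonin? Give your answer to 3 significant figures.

parathyroid hormone: 314 × (1/2)^(29.3/3.94) = 314 × (1/2)^7.4365 ≈ 1.8126 pg/mL.
calcitonin: 115 × (1/2)^(29.3/7.33) = 115 × (1/2)^3.9973 ≈ 7.2011 pg/mL.
Ratio ≈ 1.8126 / 7.2011 ≈ 0.25171.

0.252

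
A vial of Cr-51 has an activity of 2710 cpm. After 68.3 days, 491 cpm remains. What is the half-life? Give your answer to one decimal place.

A/A₀ = 491/2710 ≈ 0.18118.
n = log₂(5.5193) ≈ 2.4645 half-lives elapsed in 68.3 days.
t½ = 68.3/2.4645 ≈ 27.714 days.

27.7 days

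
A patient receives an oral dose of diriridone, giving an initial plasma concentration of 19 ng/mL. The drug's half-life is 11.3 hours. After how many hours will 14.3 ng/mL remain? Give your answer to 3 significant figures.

Fraction remaining = 14.3/19 ≈ 0.75263.
n = log₂(19/14.3) = ln(1.3287)/ln 2 ≈ 0.40998 half-lives.
t = n × t½ = 0.40998 × 11.3 ≈ 4.6328 hours.

4.63 hours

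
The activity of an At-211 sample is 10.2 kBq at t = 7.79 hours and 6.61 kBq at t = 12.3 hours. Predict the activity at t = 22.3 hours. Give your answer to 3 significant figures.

Over Δt = 12.3 − 7.79 = 4.51 hours, the level fell by a factor of 10.2/6.61 ≈ 1.5431.
n = log₂(1.5431) ≈ 0.62585 half-lives, so t½ = 4.51/0.62585 ≈ 7.2062 hours.
From t = 12.3 to t = 22.3: 6.61 × (1/2)^((22.3−12.3)/7.2062) ≈ 2.5262 kBq.

2.53 kBq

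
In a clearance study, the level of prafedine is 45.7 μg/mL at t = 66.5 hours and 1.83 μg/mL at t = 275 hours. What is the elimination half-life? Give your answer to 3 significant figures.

44.9 hours

Over Δt = 275 − 66.5 = 208.5 hours, the level fell by a factor of 45.7/1.83 ≈ 24.973.
n = log₂(24.973) ≈ 4.6423 half-lives, so t½ = 208.5/4.6423 ≈ 44.913 hours.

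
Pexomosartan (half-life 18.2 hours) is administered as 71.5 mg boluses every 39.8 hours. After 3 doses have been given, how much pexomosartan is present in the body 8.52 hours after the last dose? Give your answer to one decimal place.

The 3 doses were given 88.12, 48.32, 8.52 hours ago.
Total = 71.5·(1/2)^(88.12/18.2) + 71.5·(1/2)^(48.32/18.2) + 71.5·(1/2)^(8.52/18.2)
      = 2.4934 + 11.352 + 51.687 ≈ 65.533 mg.

65.5 mg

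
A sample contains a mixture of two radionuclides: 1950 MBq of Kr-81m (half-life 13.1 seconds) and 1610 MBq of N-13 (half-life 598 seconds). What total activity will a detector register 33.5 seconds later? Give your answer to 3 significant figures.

1880 MBq

Kr-81m: 1950 × (1/2)^(33.5/13.1) = 1950 × (1/2)^2.5573 ≈ 331.3 MBq.
N-13: 1610 × (1/2)^(33.5/598) = 1610 × (1/2)^0.05602 ≈ 1548.7 MBq.
Total = 331.3 + 1548.7 ≈ 1880 MBq.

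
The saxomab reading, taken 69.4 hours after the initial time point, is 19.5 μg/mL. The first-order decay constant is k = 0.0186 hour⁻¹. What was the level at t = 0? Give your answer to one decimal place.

70.9 μg/mL

t½ = ln 2 / k = 0.69315 / 0.0186 ≈ 37.266 hours.
Number of half-lives elapsed: n = 69.4/37.266 ≈ 1.8623.
A₀ = A × 2^n = 19.5 × 2^1.8623 = 19.5 × 3.6358 ≈ 70.899 μg/mL.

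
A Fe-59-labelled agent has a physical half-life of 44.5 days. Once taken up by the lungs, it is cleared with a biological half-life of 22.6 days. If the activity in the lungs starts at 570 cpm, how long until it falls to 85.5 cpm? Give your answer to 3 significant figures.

1/t_eff = 1/t_phys + 1/t_biol = 1/44.5 + 1/22.6 = 0.06672 per day.
t_eff = 44.5 × 22.6 / (44.5 + 22.6) ≈ 14.988 days.
n = log₂(570/85.5) ≈ 2.737; t = 2.737 × 14.988 ≈ 41.022 days.

41.0 days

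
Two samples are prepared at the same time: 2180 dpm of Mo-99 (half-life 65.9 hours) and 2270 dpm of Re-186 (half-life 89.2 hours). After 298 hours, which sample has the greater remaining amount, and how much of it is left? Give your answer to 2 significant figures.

Re-186, 220 dpm

Mo-99: 2180 × (1/2)^4.522 ≈ 94.885 dpm.
Re-186: 2270 × (1/2)^3.3408 ≈ 224.05 dpm.
Re-186 has more remaining, at ≈ 224.05 dpm.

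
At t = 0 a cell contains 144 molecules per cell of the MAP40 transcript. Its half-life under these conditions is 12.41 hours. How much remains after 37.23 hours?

18 molecules per cell

Elapsed time is 3 half-lives (37.23/12.41).
Each half-life halves the amount: 144 × (1/2)^3 = 144/8 = 18 molecules per cell.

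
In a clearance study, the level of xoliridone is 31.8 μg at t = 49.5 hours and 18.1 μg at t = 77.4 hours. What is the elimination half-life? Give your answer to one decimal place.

Over Δt = 77.4 − 49.5 = 27.9 hours, the level fell by a factor of 31.8/18.1 ≈ 1.7569.
n = log₂(1.7569) ≈ 0.81304 half-lives, so t½ = 27.9/0.81304 ≈ 34.316 hours.

34.3 hours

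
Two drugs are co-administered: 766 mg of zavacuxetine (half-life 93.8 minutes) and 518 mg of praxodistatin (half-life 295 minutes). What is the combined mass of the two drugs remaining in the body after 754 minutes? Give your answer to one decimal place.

zavacuxetine: 766 × (1/2)^(754/93.8) = 766 × (1/2)^8.0384 ≈ 2.9136 mg.
praxodistatin: 518 × (1/2)^(754/295) = 518 × (1/2)^2.5559 ≈ 88.088 mg.
Total = 2.9136 + 88.088 ≈ 91.002 mg.

91.0 mg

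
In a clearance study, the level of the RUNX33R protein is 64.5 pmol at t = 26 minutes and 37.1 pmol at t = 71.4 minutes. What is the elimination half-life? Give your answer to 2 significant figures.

57 minutes

Over Δt = 71.4 − 26 = 45.4 minutes, the level fell by a factor of 64.5/37.1 ≈ 1.7385.
n = log₂(1.7385) ≈ 0.79788 half-lives, so t½ = 45.4/0.79788 ≈ 56.901 minutes.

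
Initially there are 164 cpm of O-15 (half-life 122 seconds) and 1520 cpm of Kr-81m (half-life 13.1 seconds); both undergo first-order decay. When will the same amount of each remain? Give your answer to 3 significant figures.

47.1 seconds

Set 164·(1/2)^(t/122) = 1520·(1/2)^(t/13.1).
Taking log₂: log₂(164/1520) = t·(1/122 − 1/13.1).
log₂(0.10789) = -3.2123; 1/122 − 1/13.1 = -0.068139.
t = -3.2123 / -0.068139 ≈ 47.143 seconds.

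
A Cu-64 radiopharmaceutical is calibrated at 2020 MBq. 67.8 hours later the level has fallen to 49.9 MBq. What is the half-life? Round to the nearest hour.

13 hours

A/A₀ = 49.9/2020 ≈ 0.024703.
n = log₂(40.481) ≈ 5.3392 half-lives elapsed in 67.8 hours.
t½ = 67.8/5.3392 ≈ 12.699 hours.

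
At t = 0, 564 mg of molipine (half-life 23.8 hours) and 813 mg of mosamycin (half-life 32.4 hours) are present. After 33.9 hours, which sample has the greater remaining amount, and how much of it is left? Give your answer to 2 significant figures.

mosamycin, 390 mg

molipine: 564 × (1/2)^1.4244 ≈ 210.14 mg.
mosamycin: 813 × (1/2)^1.0463 ≈ 393.66 mg.
Mosamycin has more remaining, at ≈ 393.66 mg.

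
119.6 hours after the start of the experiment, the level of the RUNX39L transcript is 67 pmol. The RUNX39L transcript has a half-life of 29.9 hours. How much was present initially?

1072 pmol

Number of half-lives elapsed: n = 119.6/29.9 ≈ 4.
A₀ = A × 2^n = 67 × 2^4 = 67 × 16 ≈ 1072 pmol.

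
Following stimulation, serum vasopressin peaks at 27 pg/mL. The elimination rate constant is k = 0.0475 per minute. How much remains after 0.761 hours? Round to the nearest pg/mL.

3 pg/mL

t½ = ln 2 / k = 0.69315 / 0.0475 ≈ 14.593 minutes.
Convert the elapsed time: 0.761 hours = 45.66 minutes.
Number of half-lives: n = 45.66/14.593 ≈ 3.129.
Remaining = 27 × (1/2)^3.129 = 27 × 0.11431 ≈ 3.0863 pg/mL.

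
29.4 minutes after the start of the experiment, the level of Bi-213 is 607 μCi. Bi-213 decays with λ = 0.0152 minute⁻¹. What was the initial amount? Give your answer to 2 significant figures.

t½ = ln 2 / λ = 0.69315 / 0.0152 ≈ 45.602 minutes.
Number of half-lives elapsed: n = 29.4/45.602 ≈ 0.64471.
A₀ = A × 2^n = 607 × 2^0.64471 = 607 × 1.5634 ≈ 949 μCi.

950 μCi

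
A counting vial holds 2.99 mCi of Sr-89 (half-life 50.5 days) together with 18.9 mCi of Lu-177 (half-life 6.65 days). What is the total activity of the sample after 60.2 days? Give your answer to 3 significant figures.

Sr-89: 2.99 × (1/2)^(60.2/50.5) = 2.99 × (1/2)^1.1921 ≈ 1.3086 mCi.
Lu-177: 18.9 × (1/2)^(60.2/6.65) = 18.9 × (1/2)^9.0526 ≈ 0.035592 mCi.
Total = 1.3086 + 0.035592 ≈ 1.3442 mCi.

1.34 mCi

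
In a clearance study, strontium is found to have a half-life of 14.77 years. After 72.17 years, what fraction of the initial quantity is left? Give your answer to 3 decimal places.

n = 72.17/14.77 ≈ 4.8863 half-lives.
Fraction remaining = (1/2)^4.8863 ≈ 0.033814.

0.034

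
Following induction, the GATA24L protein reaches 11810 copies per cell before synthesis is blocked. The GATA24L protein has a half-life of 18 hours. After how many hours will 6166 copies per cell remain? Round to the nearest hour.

17 hours

Fraction remaining = 6166/11810 ≈ 0.5221.
n = log₂(11810/6166) = ln(1.9153)/ln 2 ≈ 0.9376 half-lives.
t = n × t½ = 0.9376 × 18 ≈ 16.877 hours.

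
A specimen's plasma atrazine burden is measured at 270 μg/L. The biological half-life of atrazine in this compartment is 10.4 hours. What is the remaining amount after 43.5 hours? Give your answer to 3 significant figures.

14.9 μg/L

Number of half-lives: n = 43.5/10.4 ≈ 4.1827.
Remaining = 270 × (1/2)^4.1827 = 270 × 0.055066 ≈ 14.868 μg/L.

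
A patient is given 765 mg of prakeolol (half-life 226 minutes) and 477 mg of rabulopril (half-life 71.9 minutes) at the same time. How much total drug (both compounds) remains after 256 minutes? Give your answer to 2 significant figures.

prakeolol: 765 × (1/2)^(256/226) = 765 × (1/2)^1.1327 ≈ 348.88 mg.
rabulopril: 477 × (1/2)^(256/71.9) = 477 × (1/2)^3.5605 ≈ 40.43 mg.
Total = 348.88 + 40.43 ≈ 389.31 mg.

390 mg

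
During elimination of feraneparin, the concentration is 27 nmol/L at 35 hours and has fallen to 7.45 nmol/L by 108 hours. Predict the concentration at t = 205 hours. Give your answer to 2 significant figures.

1.3 nmol/L

Over Δt = 108 − 35 = 73 hours, the level fell by a factor of 27/7.45 ≈ 3.6242.
n = log₂(3.6242) ≈ 1.8576 half-lives, so t½ = 73/1.8576 ≈ 39.297 hours.
From t = 108 to t = 205: 7.45 × (1/2)^((205−108)/39.297) ≈ 1.3462 nmol/L.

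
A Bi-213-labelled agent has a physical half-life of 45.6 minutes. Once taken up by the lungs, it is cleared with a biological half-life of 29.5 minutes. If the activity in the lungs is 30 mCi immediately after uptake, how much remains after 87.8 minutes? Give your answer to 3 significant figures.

1/t_eff = 1/t_phys + 1/t_biol = 1/45.6 + 1/29.5 = 0.055828 per minute.
t_eff = 45.6 × 29.5 / (45.6 + 29.5) ≈ 17.912 minutes.
Remaining = 30 × (1/2)^(87.8/17.912) = 30 × (1/2)^4.9017 ≈ 1.0036 mCi.

1.00 mCi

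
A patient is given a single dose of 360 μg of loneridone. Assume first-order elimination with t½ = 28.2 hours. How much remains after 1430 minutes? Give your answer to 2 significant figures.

Convert the elapsed time: 1430 minutes = 23.8333 hours.
Number of half-lives: n = 23.8333/28.2 ≈ 0.84515.
Remaining = 360 × (1/2)^0.84515 = 360 × 0.55665 ≈ 200.39 μg.

200 μg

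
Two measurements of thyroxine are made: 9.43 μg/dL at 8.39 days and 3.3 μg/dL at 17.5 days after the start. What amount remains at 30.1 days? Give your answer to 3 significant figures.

Over Δt = 17.5 − 8.39 = 9.11 days, the level fell by a factor of 9.43/3.3 ≈ 2.8576.
n = log₂(2.8576) ≈ 1.5148 half-lives, so t½ = 9.11/1.5148 ≈ 6.014 days.
From t = 17.5 to t = 30.1: 3.3 × (1/2)^((30.1−17.5)/6.014) ≈ 0.77237 μg/dL.

0.772 μg/dL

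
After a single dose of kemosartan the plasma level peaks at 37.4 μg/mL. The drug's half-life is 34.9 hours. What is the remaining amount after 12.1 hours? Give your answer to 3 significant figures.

29.4 μg/mL

Number of half-lives: n = 12.1/34.9 ≈ 0.3467.
Remaining = 37.4 × (1/2)^0.3467 = 37.4 × 0.78638 ≈ 29.411 μg/mL.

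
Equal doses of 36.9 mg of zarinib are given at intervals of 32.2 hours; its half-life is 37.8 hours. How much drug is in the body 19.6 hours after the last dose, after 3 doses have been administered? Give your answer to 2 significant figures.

The 3 doses were given 84, 51.8, 19.6 hours ago.
Total = 36.9·(1/2)^(84/37.8) + 36.9·(1/2)^(51.8/37.8) + 36.9·(1/2)^(19.6/37.8)
      = 7.9081 + 14.273 + 25.759 ≈ 47.94 mg.

48 mg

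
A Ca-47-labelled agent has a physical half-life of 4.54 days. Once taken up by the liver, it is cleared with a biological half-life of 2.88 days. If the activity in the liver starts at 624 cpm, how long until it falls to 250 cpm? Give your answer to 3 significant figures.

2.33 days

1/t_eff = 1/t_phys + 1/t_biol = 1/4.54 + 1/2.88 = 0.56749 per day.
t_eff = 4.54 × 2.88 / (4.54 + 2.88) ≈ 1.7622 days.
n = log₂(624/250) ≈ 1.3196; t = 1.3196 × 1.7622 ≈ 2.3254 days.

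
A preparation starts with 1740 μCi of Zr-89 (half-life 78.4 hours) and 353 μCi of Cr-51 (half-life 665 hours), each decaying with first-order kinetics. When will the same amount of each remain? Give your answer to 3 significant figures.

205 hours

Set 1740·(1/2)^(t/78.4) = 353·(1/2)^(t/665).
Taking log₂: log₂(1740/353) = t·(1/78.4 − 1/665).
log₂(4.9292) = 2.3013; 1/78.4 − 1/665 = 0.011251.
t = 2.3013 / 0.011251 ≈ 204.54 hours.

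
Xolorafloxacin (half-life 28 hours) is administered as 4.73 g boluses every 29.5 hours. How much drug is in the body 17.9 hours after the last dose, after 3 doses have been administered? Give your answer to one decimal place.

5.2 g

The 3 doses were given 76.9, 47.4, 17.9 hours ago.
Total = 4.73·(1/2)^(76.9/28) + 4.73·(1/2)^(47.4/28) + 4.73·(1/2)^(17.9/28)
      = 0.70486 + 1.4631 + 3.0368 ≈ 5.2047 g.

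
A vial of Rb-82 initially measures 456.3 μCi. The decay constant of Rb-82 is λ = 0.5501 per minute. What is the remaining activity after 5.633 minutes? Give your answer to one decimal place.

20.6 μCi

t½ = ln 2 / λ = 0.69315 / 0.5501 ≈ 1.26 minutes.
Number of half-lives: n = 5.633/1.26 ≈ 4.4705.
Remaining = 456.3 × (1/2)^4.4705 = 456.3 × 0.045107 ≈ 20.582 μCi.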